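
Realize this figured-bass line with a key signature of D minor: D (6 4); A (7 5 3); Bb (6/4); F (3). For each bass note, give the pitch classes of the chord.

D (6/4): D, G, Bb.
A (7/5/3): A, C, E, G.
Bb (6/4): Bb, E, G.
F (5/3): F, A, C.

D, G, Bb | A, C, E, G | Bb, E, G | F, A, C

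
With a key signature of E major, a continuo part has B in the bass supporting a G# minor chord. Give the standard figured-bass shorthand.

B is the third of G# minor, so the chord is in first inversion.
A triad in first inversion is figured 6/3, conventionally abbreviated 6.

6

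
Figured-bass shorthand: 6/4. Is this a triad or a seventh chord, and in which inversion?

triad, second inversion

Intervals of 6/4 above the bass form a triad; the bass is the fifth, so this is second inversion.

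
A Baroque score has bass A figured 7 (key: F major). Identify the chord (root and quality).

A minor seventh

The figures 7 indicate a seventh chord in root position.
In root position the bass is the root, so the root is A.
The chord tones are A, C, E, G, giving A minor seventh.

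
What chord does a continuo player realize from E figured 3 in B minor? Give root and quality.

E minor

The figures 3 indicate a triad in root position.
In root position the bass is the root, so the root is E.
The chord tones are E, G, B, giving E minor.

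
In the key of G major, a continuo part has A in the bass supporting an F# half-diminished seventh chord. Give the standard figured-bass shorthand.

A is the third of F# half-diminished seventh, so the chord is in first inversion.
A seventh chord in first inversion is figured 6/5/3, conventionally abbreviated 6/5.

6/5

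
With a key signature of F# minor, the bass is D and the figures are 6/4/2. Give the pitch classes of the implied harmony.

D, E, G#, B

A second above D in this key is E.
A fourth above D in this key is G#.
A sixth above D in this key is B.
Together with the bass D, this spells E dominant seventh in third inversion.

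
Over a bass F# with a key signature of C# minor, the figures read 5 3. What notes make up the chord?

A third above F# in this key is A.
A fifth above F# in this key is C#.
Together with the bass F#, this spells F# minor in root position.

F#, A, C#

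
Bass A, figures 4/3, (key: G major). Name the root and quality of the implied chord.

The figures 4/3 indicate a seventh chord in second inversion.
In second inversion the root lies a fourth above the bass: a fourth above A in G major is D.
The chord tones are A, C, D, F#, giving D dominant seventh.

D dominant seventh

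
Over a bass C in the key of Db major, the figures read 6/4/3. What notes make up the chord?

C, Eb, F, Ab

A third above C in this key is Eb.
A fourth above C in this key is F.
A sixth above C in this key is Ab.
Together with the bass C, this spells F minor seventh in second inversion.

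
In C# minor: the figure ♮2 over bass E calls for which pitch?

F

Counting 1 letter step above E lands on F; in C# minor, that letter is F#.
The ♮2 figure makes it natural, giving F.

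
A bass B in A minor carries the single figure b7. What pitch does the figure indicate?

Counting 6 letter steps above B lands on A; in A minor, that letter is A.
The b7 figure lowers it a semitone, giving Ab.

Ab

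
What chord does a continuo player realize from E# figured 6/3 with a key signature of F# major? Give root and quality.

The figures 6/3 indicate a triad in first inversion.
In first inversion the root lies a sixth above the bass: a sixth above E# in F# major is C#.
The chord tones are E#, G#, C#, giving C# major.

C# major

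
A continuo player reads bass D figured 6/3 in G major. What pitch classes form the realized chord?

A third above D in this key is F#.
A sixth above D in this key is B.
Together with the bass D, this spells B minor in first inversion.

D, F#, B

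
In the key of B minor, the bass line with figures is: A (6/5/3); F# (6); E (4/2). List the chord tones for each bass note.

A (6/5/3): A, C#, E, F#.
F# (6/3): F#, A, D.
E (6/4/2): E, F#, A, C#.

A, C#, E, F# | F#, A, D | E, F#, A, C#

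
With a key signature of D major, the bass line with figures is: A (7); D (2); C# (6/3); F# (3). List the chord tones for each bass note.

A (7/5/3): A, C#, E, G.
D (6/4/2): D, E, G, B.
C# (6/3): C#, E, A.
F# (5/3): F#, A, C#.

A, C#, E, G | D, E, G, B | C#, E, A | F#, A, C#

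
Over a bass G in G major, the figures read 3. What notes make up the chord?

G, B, D

The written figures 3 are shorthand for 5/3: the 5 is implied.
A third above G in this key is B.
A fifth above G in this key is D.
Together with the bass G, this spells G major in root position.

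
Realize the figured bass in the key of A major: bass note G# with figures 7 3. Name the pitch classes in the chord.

G#, B, D, F#

The written figures 7 3 are shorthand for 7/5/3: the 5 is implied.
A third above G# in this key is B.
A fifth above G# in this key is D.
A seventh above G# in this key is F#.
Together with the bass G#, this spells G# half-diminished seventh in root position.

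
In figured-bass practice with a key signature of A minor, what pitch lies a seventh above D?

C

Counting 6 letter steps above D lands on C; in A minor, that letter is C.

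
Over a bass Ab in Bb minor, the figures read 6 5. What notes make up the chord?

The written figures 6 5 are shorthand for 6/5/3: the 3 is implied.
A third above Ab in this key is C.
A fifth above Ab in this key is Eb.
A sixth above Ab in this key is F.
Together with the bass Ab, this spells F minor seventh in first inversion.

Ab, C, Eb, F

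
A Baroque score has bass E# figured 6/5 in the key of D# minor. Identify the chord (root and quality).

C# dominant seventh

The figures 6/5 indicate a seventh chord in first inversion.
In first inversion the root lies a sixth above the bass: a sixth above E# in D# minor is C#.
The chord tones are E#, G#, B, C#, giving C# dominant seventh.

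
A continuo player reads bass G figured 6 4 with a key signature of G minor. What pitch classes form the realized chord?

G, C, Eb

A fourth above G in this key is C.
A sixth above G in this key is Eb.
Together with the bass G, this spells C minor in second inversion.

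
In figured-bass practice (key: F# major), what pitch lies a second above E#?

F#

Counting 1 letter step above E# lands on F; in F# major, that letter is F#.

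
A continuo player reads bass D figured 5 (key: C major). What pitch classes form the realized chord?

The written figures 5 are shorthand for 5/3: the 3 is implied.
A third above D in this key is F.
A fifth above D in this key is A.
Together with the bass D, this spells D minor in root position.

D, F, A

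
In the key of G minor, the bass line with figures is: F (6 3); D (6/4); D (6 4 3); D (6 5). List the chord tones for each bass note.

F (6/3): F, A, D.
D (6/4): D, G, Bb.
D (6/4/3): D, F, G, Bb.
D (6/5/3): D, F, A, Bb.

F, A, D | D, G, Bb | D, F, G, Bb | D, F, A, Bb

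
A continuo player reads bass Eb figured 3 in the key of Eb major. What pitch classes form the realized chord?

The written figures 3 are shorthand for 5/3: the 5 is implied.
A third above Eb in this key is G.
A fifth above Eb in this key is Bb.
Together with the bass Eb, this spells Eb major in root position.

Eb, G, Bb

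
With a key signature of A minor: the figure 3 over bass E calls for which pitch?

G

Counting 2 letter steps above E lands on G; in A minor, that letter is G.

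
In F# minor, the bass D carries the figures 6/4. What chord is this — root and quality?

The figures 6/4 indicate a triad in second inversion.
In second inversion the root lies a fourth above the bass: a fourth above D in F# minor is G#.
The chord tones are D, G#, B, giving G# diminished.

G# diminished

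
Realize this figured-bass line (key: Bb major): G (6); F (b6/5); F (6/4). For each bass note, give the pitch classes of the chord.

G (6/3): G, Bb, Eb.
F (b6/5/3): F, A, C, Db.
F (6/4): F, Bb, D.

G, Bb, Eb | F, A, C, Db | F, Bb, D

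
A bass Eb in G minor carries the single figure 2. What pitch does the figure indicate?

F

Counting 1 letter step above Eb lands on F; in G minor, that letter is F.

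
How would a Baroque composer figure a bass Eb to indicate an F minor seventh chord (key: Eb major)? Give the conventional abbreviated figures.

Eb is the seventh of F minor seventh, so the chord is in third inversion.
A seventh chord in third inversion is figured 6/4/2, conventionally abbreviated 4/2.

4/2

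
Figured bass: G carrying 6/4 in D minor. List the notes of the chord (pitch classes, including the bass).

A fourth above G in this key is C.
A sixth above G in this key is E.
Together with the bass G, this spells C major in second inversion.

G, C, E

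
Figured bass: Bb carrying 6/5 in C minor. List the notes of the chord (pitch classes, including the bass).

Bb, D, F, G

The written figures 6/5 are shorthand for 6/5/3: the 3 is implied.
A third above Bb in this key is D.
A fifth above Bb in this key is F.
A sixth above Bb in this key is G.
Together with the bass Bb, this spells G minor seventh in first inversion.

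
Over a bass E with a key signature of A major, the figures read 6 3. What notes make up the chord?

E, G#, C#

A third above E in this key is G#.
A sixth above E in this key is C#.
Together with the bass E, this spells C# minor in first inversion.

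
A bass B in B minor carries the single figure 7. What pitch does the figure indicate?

Counting 6 letter steps above B lands on A; in B minor, that letter is A.

A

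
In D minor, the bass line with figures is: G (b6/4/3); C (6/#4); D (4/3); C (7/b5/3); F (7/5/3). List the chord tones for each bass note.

G, Bb, C, Eb | C, F#, A | D, F, G, Bb | C, E, Gb, Bb | F, A, C, E

G (b6/4/3): G, Bb, C, Eb.
C (6/#4): C, F#, A.
D (6/4/3): D, F, G, Bb.
C (7/b5/3): C, E, Gb, Bb.
F (7/5/3): F, A, C, E.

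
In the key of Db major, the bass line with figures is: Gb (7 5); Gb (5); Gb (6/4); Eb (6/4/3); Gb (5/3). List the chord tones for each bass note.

Gb (7/5/3): Gb, Bb, Db, F.
Gb (5/3): Gb, Bb, Db.
Gb (6/4): Gb, C, Eb.
Eb (6/4/3): Eb, Gb, Ab, C.
Gb (5/3): Gb, Bb, Db.

Gb, Bb, Db, F | Gb, Bb, Db | Gb, C, Eb | Eb, Gb, Ab, C | Gb, Bb, Db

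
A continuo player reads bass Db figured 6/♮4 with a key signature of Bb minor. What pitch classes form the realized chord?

Db, G, Bb

A fourth above Db in this key is Gb, made natural (G) by the ♮ figure.
A sixth above Db in this key is Bb.
Together with the bass Db, this spells G diminished in second inversion.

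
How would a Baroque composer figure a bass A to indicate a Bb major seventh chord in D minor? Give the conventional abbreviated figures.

A is the seventh of Bb major seventh, so the chord is in third inversion.
A seventh chord in third inversion is figured 6/4/2, conventionally abbreviated 4/2.

4/2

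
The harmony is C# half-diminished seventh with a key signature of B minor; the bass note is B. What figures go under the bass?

B is the seventh of C# half-diminished seventh, so the chord is in third inversion.
A seventh chord in third inversion is figured 6/4/2, conventionally abbreviated 4/2.

4/2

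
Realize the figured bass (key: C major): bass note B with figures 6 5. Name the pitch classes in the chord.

The written figures 6 5 are shorthand for 6/5/3: the 3 is implied.
A third above B in this key is D.
A fifth above B in this key is F.
A sixth above B in this key is G.
Together with the bass B, this spells G dominant seventh in first inversion.

B, D, F, G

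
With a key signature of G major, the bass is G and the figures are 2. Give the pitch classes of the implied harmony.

G, A, C, E

The written figures 2 are shorthand for 6/4/2: the 6/4 are implied.
A second above G in this key is A.
A fourth above G in this key is C.
A sixth above G in this key is E.
Together with the bass G, this spells A minor seventh in third inversion.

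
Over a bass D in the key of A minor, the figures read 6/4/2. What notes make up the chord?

A second above D in this key is E.
A fourth above D in this key is G.
A sixth above D in this key is B.
Together with the bass D, this spells E minor seventh in third inversion.

D, E, G, B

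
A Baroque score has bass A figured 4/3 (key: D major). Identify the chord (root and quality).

The figures 4/3 indicate a seventh chord in second inversion.
In second inversion the root lies a fourth above the bass: a fourth above A in D major is D.
The chord tones are A, C#, D, F#, giving D major seventh.

D major seventh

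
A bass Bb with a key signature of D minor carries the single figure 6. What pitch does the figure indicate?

Counting 5 letter steps above Bb lands on G; in D minor, that letter is G.

G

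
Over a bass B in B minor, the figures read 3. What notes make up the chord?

B, D, F#

The written figures 3 are shorthand for 5/3: the 5 is implied.
A third above B in this key is D.
A fifth above B in this key is F#.
Together with the bass B, this spells B minor in root position.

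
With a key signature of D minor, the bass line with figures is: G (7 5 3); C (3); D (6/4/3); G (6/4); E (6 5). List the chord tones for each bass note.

G, Bb, D, F | C, E, G | D, F, G, Bb | G, C, E | E, G, Bb, C

G (7/5/3): G, Bb, D, F.
C (5/3): C, E, G.
D (6/4/3): D, F, G, Bb.
G (6/4): G, C, E.
E (6/5/3): E, G, Bb, C.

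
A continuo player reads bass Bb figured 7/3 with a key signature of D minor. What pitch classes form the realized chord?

Bb, D, F, A

The written figures 7/3 are shorthand for 7/5/3: the 5 is implied.
A third above Bb in this key is D.
A fifth above Bb in this key is F.
A seventh above Bb in this key is A.
Together with the bass Bb, this spells Bb major seventh in root position.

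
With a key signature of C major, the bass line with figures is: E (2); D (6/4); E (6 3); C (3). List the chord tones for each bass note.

E, F, A, C | D, G, B | E, G, C | C, E, G

E (6/4/2): E, F, A, C.
D (6/4): D, G, B.
E (6/3): E, G, C.
C (5/3): C, E, G.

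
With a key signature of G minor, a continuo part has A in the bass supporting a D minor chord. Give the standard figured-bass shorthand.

A is the fifth of D minor, so the chord is in second inversion.
A triad in second inversion is figured 6/4, conventionally abbreviated 6/4.

6/4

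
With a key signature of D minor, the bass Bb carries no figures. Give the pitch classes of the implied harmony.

An unfigured bass implies 5/3.
A third above Bb in this key is D.
A fifth above Bb in this key is F.
Together with the bass Bb, this spells Bb major in root position.

Bb, D, F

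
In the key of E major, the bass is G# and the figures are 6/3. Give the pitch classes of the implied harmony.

A third above G# in this key is B.
A sixth above G# in this key is E.
Together with the bass G#, this spells E major in first inversion.

G#, B, E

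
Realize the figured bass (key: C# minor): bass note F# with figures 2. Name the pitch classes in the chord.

F#, G#, B, D#

The written figures 2 are shorthand for 6/4/2: the 6/4 are implied.
A second above F# in this key is G#.
A fourth above F# in this key is B.
A sixth above F# in this key is D#.
Together with the bass F#, this spells G# minor seventh in third inversion.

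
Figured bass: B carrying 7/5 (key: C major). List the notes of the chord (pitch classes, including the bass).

B, D, F, A

The written figures 7/5 are shorthand for 7/5/3: the 3 is implied.
A third above B in this key is D.
A fifth above B in this key is F.
A seventh above B in this key is A.
Together with the bass B, this spells B half-diminished seventh in root position.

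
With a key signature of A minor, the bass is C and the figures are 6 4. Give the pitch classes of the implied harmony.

A fourth above C in this key is F.
A sixth above C in this key is A.
Together with the bass C, this spells F major in second inversion.

C, F, A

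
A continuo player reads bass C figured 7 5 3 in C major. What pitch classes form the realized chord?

A third above C in this key is E.
A fifth above C in this key is G.
A seventh above C in this key is B.
Together with the bass C, this spells C major seventh in root position.

C, E, G, B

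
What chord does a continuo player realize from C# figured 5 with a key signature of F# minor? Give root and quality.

The figures 5 indicate a triad in root position.
In root position the bass is the root, so the root is C#.
The chord tones are C#, E, G#, giving C# minor.

C# minor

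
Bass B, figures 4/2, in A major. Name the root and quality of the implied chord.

The figures 4/2 indicate a seventh chord in third inversion.
In third inversion the root lies a second above the bass: a second above B in A major is C#.
The chord tones are B, C#, E, G#, giving C# minor seventh.

C# minor seventh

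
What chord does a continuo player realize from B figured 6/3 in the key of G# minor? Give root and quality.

G# minor

The figures 6/3 indicate a triad in first inversion.
In first inversion the root lies a sixth above the bass: a sixth above B in G# minor is G#.
The chord tones are B, D#, G#, giving G# minor.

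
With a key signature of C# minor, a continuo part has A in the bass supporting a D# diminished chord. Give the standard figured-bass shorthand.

6/4

A is the fifth of D# diminished, so the chord is in second inversion.
A triad in second inversion is figured 6/4, conventionally abbreviated 6/4.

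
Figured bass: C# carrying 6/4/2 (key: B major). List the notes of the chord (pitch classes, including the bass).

A second above C# in this key is D#.
A fourth above C# in this key is F#.
A sixth above C# in this key is A#.
Together with the bass C#, this spells D# minor seventh in third inversion.

C#, D#, F#, A#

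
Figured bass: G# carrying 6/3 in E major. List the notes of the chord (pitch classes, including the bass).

A third above G# in this key is B.
A sixth above G# in this key is E.
Together with the bass G#, this spells E major in first inversion.

G#, B, E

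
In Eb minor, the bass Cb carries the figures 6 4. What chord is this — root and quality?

The figures 6 4 indicate a triad in second inversion.
In second inversion the root lies a fourth above the bass: a fourth above Cb in Eb minor is F.
The chord tones are Cb, F, Ab, giving F diminished.

F diminished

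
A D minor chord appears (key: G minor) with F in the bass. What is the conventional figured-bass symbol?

6

F is the third of D minor, so the chord is in first inversion.
A triad in first inversion is figured 6/3, conventionally abbreviated 6.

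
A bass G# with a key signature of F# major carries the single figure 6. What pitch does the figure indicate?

E#

Counting 5 letter steps above G# lands on E; in F# major, that letter is E#.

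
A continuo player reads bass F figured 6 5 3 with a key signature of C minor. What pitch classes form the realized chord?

F, Ab, C, D

A third above F in this key is Ab.
A fifth above F in this key is C.
A sixth above F in this key is D.
Together with the bass F, this spells D half-diminished seventh in first inversion.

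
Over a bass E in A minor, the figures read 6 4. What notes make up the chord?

E, A, C

A fourth above E in this key is A.
A sixth above E in this key is C.
Together with the bass E, this spells A minor in second inversion.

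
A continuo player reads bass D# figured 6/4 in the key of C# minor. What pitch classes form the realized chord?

D#, G#, B

A fourth above D# in this key is G#.
A sixth above D# in this key is B.
Together with the bass D#, this spells G# minor in second inversion.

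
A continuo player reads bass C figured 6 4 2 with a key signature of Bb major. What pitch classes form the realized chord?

A second above C in this key is D.
A fourth above C in this key is F.
A sixth above C in this key is A.
Together with the bass C, this spells D minor seventh in third inversion.

C, D, F, A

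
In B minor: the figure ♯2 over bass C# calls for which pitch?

D#

Counting 1 letter step above C# lands on D; in B minor, that letter is D.
The #2 figure raises it a semitone, giving D#.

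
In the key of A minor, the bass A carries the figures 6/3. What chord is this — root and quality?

F major

The figures 6/3 indicate a triad in first inversion.
In first inversion the root lies a sixth above the bass: a sixth above A in A minor is F.
The chord tones are A, C, F, giving F major.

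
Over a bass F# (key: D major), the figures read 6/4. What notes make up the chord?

A fourth above F# in this key is B.
A sixth above F# in this key is D.
Together with the bass F#, this spells B minor in second inversion.

F#, B, D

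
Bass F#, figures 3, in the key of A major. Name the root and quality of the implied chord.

The figures 3 indicate a triad in root position.
In root position the bass is the root, so the root is F#.
The chord tones are F#, A, C#, giving F# minor.

F# minor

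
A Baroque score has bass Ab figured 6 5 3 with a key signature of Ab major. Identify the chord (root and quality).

The figures 6 5 3 indicate a seventh chord in first inversion.
In first inversion the root lies a sixth above the bass: a sixth above Ab in Ab major is F.
The chord tones are Ab, C, Eb, F, giving F minor seventh.

F minor seventh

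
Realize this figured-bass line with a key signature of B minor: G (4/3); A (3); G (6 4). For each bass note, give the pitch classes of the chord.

G, B, C#, E | A, C#, E | G, C#, E

G (6/4/3): G, B, C#, E.
A (5/3): A, C#, E.
G (6/4): G, C#, E.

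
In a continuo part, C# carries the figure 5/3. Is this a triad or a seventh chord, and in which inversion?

triad, root position

Intervals of 5/3 above the bass form a triad; the bass is the root, so this is root position.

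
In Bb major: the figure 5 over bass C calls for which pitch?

Counting 4 letter steps above C lands on G; in Bb major, that letter is G.

G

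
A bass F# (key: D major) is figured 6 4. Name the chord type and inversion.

triad, second inversion

Intervals of 6/4 above the bass form a triad; the bass is the fifth, so this is second inversion.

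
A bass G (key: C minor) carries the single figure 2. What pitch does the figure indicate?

Ab

Counting 1 letter step above G lands on A; in C minor, that letter is Ab.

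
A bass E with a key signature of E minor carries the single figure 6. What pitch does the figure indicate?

C

Counting 5 letter steps above E lands on C; in E minor, that letter is C.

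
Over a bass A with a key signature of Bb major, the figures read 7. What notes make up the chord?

A, C, Eb, G

The written figures 7 are shorthand for 7/5/3: the 5/3 are implied.
A third above A in this key is C.
A fifth above A in this key is Eb.
A seventh above A in this key is G.
Together with the bass A, this spells A half-diminished seventh in root position.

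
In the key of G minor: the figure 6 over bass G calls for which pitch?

Eb

Counting 5 letter steps above G lands on E; in G minor, that letter is Eb.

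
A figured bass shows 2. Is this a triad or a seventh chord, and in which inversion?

seventh chord, third inversion

2 is shorthand for 6/4/2.
Intervals of 6/4/2 above the bass form a seventh chord; the bass is the seventh, so this is third inversion.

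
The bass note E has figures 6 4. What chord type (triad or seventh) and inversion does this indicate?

triad, second inversion

Intervals of 6/4 above the bass form a triad; the bass is the fifth, so this is second inversion.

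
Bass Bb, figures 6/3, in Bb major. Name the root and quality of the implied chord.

G minor

The figures 6/3 indicate a triad in first inversion.
In first inversion the root lies a sixth above the bass: a sixth above Bb in Bb major is G.
The chord tones are Bb, D, G, giving G minor.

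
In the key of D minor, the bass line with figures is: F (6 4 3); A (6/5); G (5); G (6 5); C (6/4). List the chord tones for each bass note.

F (6/4/3): F, A, Bb, D.
A (6/5/3): A, C, E, F.
G (5/3): G, Bb, D.
G (6/5/3): G, Bb, D, E.
C (6/4): C, F, A.

F, A, Bb, D | A, C, E, F | G, Bb, D | G, Bb, D, E | C, F, A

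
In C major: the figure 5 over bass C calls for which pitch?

Counting 4 letter steps above C lands on G; in C major, that letter is G.

G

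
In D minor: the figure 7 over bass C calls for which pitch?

Bb

Counting 6 letter steps above C lands on B; in D minor, that letter is Bb.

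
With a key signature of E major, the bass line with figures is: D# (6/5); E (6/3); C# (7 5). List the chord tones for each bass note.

D#, F#, A, B | E, G#, C# | C#, E, G#, B

D# (6/5/3): D#, F#, A, B.
E (6/3): E, G#, C#.
C# (7/5/3): C#, E, G#, B.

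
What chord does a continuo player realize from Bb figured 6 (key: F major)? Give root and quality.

The figures 6 indicate a triad in first inversion.
In first inversion the root lies a sixth above the bass: a sixth above Bb in F major is G.
The chord tones are Bb, D, G, giving G minor.

G minor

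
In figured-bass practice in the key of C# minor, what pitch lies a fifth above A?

E

Counting 4 letter steps above A lands on E; in C# minor, that letter is E.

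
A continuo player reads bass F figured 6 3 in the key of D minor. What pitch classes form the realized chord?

F, A, D

A third above F in this key is A.
A sixth above F in this key is D.
Together with the bass F, this spells D minor in first inversion.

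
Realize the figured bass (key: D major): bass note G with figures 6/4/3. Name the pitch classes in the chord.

A third above G in this key is B.
A fourth above G in this key is C#.
A sixth above G in this key is E.
Together with the bass G, this spells C# half-diminished seventh in second inversion.

G, B, C#, E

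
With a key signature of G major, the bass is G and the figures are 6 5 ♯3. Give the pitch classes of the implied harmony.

A third above G in this key is B, raised to B# by the sharp.
A fifth above G in this key is D.
A sixth above G in this key is E.

G, B#, D, E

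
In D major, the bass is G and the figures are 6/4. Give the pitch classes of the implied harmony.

G, C#, E

A fourth above G in this key is C#.
A sixth above G in this key is E.
Together with the bass G, this spells C# diminished in second inversion.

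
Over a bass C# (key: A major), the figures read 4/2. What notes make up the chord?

The written figures 4/2 are shorthand for 6/4/2: the 6 is implied.
A second above C# in this key is D.
A fourth above C# in this key is F#.
A sixth above C# in this key is A.
Together with the bass C#, this spells D major seventh in third inversion.

C#, D, F#, A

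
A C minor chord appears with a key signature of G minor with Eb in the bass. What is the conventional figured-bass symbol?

Eb is the third of C minor, so the chord is in first inversion.
A triad in first inversion is figured 6/3, conventionally abbreviated 6.

6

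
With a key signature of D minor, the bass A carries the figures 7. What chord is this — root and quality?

The figures 7 indicate a seventh chord in root position.
In root position the bass is the root, so the root is A.
The chord tones are A, C, E, G, giving A minor seventh.

A minor seventh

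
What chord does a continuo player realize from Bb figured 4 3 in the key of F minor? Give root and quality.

The figures 4 3 indicate a seventh chord in second inversion.
In second inversion the root lies a fourth above the bass: a fourth above Bb in F minor is Eb.
The chord tones are Bb, Db, Eb, G, giving Eb dominant seventh.

Eb dominant seventh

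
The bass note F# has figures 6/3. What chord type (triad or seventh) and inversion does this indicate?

triad, first inversion

Intervals of 6/3 above the bass form a triad; the bass is the third, so this is first inversion.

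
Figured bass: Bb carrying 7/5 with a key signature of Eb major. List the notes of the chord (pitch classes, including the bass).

The written figures 7/5 are shorthand for 7/5/3: the 3 is implied.
A third above Bb in this key is D.
A fifth above Bb in this key is F.
A seventh above Bb in this key is Ab.
Together with the bass Bb, this spells Bb dominant seventh in root position.

Bb, D, F, Ab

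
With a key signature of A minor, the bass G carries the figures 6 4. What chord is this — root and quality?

C major

The figures 6 4 indicate a triad in second inversion.
In second inversion the root lies a fourth above the bass: a fourth above G in A minor is C.
The chord tones are G, C, E, giving C major.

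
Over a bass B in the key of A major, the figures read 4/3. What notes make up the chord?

The written figures 4/3 are shorthand for 6/4/3: the 6 is implied.
A third above B in this key is D.
A fourth above B in this key is E.
A sixth above B in this key is G#.
Together with the bass B, this spells E dominant seventh in second inversion.

B, D, E, G#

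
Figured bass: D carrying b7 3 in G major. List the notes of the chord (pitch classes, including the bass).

D, F#, A, Cb

The written figures b7 3 are shorthand for 7/5/3: the 5 is implied.
A third above D in this key is F#.
A fifth above D in this key is A.
A seventh above D in this key is C, lowered to Cb by the flat.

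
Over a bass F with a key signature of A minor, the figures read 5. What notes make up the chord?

F, A, C

The written figures 5 are shorthand for 5/3: the 3 is implied.
A third above F in this key is A.
A fifth above F in this key is C.
Together with the bass F, this spells F major in root position.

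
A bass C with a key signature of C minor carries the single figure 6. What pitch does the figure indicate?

Ab

Counting 5 letter steps above C lands on A; in C minor, that letter is Ab.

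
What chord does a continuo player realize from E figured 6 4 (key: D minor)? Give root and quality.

The figures 6 4 indicate a triad in second inversion.
In second inversion the root lies a fourth above the bass: a fourth above E in D minor is A.
The chord tones are E, A, C, giving A minor.

A minor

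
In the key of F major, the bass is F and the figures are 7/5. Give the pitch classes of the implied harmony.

The written figures 7/5 are shorthand for 7/5/3: the 3 is implied.
A third above F in this key is A.
A fifth above F in this key is C.
A seventh above F in this key is E.
Together with the bass F, this spells F major seventh in root position.

F, A, C, E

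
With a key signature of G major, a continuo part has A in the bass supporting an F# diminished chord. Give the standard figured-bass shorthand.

A is the third of F# diminished, so the chord is in first inversion.
A triad in first inversion is figured 6/3, conventionally abbreviated 6.

6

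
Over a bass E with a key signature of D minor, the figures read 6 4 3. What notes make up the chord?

E, G, A, C

A third above E in this key is G.
A fourth above E in this key is A.
A sixth above E in this key is C.
Together with the bass E, this spells A minor seventh in second inversion.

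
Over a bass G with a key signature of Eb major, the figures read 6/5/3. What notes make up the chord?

G, Bb, D, Eb

A third above G in this key is Bb.
A fifth above G in this key is D.
A sixth above G in this key is Eb.
Together with the bass G, this spells Eb major seventh in first inversion.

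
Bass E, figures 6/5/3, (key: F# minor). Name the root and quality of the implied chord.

C# minor seventh

The figures 6/5/3 indicate a seventh chord in first inversion.
In first inversion the root lies a sixth above the bass: a sixth above E in F# minor is C#.
The chord tones are E, G#, B, C#, giving C# minor seventh.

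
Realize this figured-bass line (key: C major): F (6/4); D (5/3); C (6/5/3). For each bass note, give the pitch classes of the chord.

F (6/4): F, B, D.
D (5/3): D, F, A.
C (6/5/3): C, E, G, A.

F, B, D | D, F, A | C, E, G, A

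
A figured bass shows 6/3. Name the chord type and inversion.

triad, first inversion

Intervals of 6/3 above the bass form a triad; the bass is the third, so this is first inversion.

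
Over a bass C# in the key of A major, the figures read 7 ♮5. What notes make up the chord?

C#, E, G, B

The written figures 7 ♮5 are shorthand for 7/5/3: the 3 is implied.
A third above C# in this key is E.
A fifth above C# in this key is G#, made natural (G) by the ♮ figure.
A seventh above C# in this key is B.
Together with the bass C#, this spells C# half-diminished seventh in root position.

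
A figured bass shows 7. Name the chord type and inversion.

7 is shorthand for 7/5/3.
Intervals of 7/5/3 above the bass form a seventh chord; the bass is the root, so this is root position.

seventh chord, root position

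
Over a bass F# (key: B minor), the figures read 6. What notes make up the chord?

F#, A, D

The written figures 6 are shorthand for 6/3: the 3 is implied.
A third above F# in this key is A.
A sixth above F# in this key is D.
Together with the bass F#, this spells D major in first inversion.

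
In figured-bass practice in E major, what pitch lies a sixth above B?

G#

Counting 5 letter steps above B lands on G; in E major, that letter is G#.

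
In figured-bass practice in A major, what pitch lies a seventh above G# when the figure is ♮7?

Counting 6 letter steps above G# lands on F; in A major, that letter is F#.
The ♮7 figure makes it natural, giving F.

F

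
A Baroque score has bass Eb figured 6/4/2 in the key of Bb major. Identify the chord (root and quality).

The figures 6/4/2 indicate a seventh chord in third inversion.
In third inversion the root lies a second above the bass: a second above Eb in Bb major is F.
The chord tones are Eb, F, A, C, giving F dominant seventh.

F dominant seventh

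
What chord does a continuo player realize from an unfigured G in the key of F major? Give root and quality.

An unfigured bass indicates a triad in root position.
In root position the bass is the root, so the root is G.
The chord tones are G, Bb, D, giving G minor.

G minor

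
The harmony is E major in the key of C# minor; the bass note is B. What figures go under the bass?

6/4

B is the fifth of E major, so the chord is in second inversion.
A triad in second inversion is figured 6/4, conventionally abbreviated 6/4.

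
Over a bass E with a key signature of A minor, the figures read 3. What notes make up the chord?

E, G, B

The written figures 3 are shorthand for 5/3: the 5 is implied.
A third above E in this key is G.
A fifth above E in this key is B.
Together with the bass E, this spells E minor in root position.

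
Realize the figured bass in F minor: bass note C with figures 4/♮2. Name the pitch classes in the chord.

The written figures 4/♮2 are shorthand for 6/4/2: the 6 is implied.
A second above C in this key is Db, made natural (D) by the ♮ figure.
A fourth above C in this key is F.
A sixth above C in this key is Ab.
Together with the bass C, this spells D half-diminished seventh in third inversion.

C, D, F, Ab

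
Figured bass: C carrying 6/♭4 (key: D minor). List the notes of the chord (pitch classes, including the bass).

A fourth above C in this key is F, lowered to Fb by the flat.
A sixth above C in this key is A.

C, Fb, A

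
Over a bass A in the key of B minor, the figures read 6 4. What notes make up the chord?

A fourth above A in this key is D.
A sixth above A in this key is F#.
Together with the bass A, this spells D major in second inversion.

A, D, F#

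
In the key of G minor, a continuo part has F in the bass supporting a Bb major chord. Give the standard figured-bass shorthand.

F is the fifth of Bb major, so the chord is in second inversion.
A triad in second inversion is figured 6/4, conventionally abbreviated 6/4.

6/4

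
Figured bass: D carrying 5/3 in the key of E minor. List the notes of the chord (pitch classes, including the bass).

A third above D in this key is F#.
A fifth above D in this key is A.
Together with the bass D, this spells D major in root position.

D, F#, A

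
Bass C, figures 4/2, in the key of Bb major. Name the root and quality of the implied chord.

The figures 4/2 indicate a seventh chord in third inversion.
In third inversion the root lies a second above the bass: a second above C in Bb major is D.
The chord tones are C, D, F, A, giving D minor seventh.

D minor seventh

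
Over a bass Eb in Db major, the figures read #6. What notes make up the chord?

Eb, Gb, C#

The written figures #6 are shorthand for 6/3: the 3 is implied.
A third above Eb in this key is Gb.
A sixth above Eb in this key is C, raised to C# by the sharp.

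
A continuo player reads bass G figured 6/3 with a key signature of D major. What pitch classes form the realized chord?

G, B, E

A third above G in this key is B.
A sixth above G in this key is E.
Together with the bass G, this spells E minor in first inversion.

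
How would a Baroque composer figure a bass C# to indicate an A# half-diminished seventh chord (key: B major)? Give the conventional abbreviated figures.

C# is the third of A# half-diminished seventh, so the chord is in first inversion.
A seventh chord in first inversion is figured 6/5/3, conventionally abbreviated 6/5.

6/5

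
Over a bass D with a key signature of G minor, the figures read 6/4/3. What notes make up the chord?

A third above D in this key is F.
A fourth above D in this key is G.
A sixth above D in this key is Bb.
Together with the bass D, this spells G minor seventh in second inversion.

D, F, G, Bb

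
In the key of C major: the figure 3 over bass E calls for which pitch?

G

Counting 2 letter steps above E lands on G; in C major, that letter is G.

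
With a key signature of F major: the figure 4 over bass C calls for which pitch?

Counting 3 letter steps above C lands on F; in F major, that letter is F.

F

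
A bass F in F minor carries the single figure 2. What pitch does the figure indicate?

Counting 1 letter step above F lands on G; in F minor, that letter is G.

G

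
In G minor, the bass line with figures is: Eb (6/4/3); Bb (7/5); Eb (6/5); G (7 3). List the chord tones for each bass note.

Eb, G, A, C | Bb, D, F, A | Eb, G, Bb, C | G, Bb, D, F

Eb (6/4/3): Eb, G, A, C.
Bb (7/5/3): Bb, D, F, A.
Eb (6/5/3): Eb, G, Bb, C.
G (7/5/3): G, Bb, D, F.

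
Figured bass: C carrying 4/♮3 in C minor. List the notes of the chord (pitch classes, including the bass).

The written figures 4/♮3 are shorthand for 6/4/3: the 6 is implied.
A third above C in this key is Eb, made natural (E) by the ♮ figure.
A fourth above C in this key is F.
A sixth above C in this key is Ab.
Together with the bass C, this spells F minor-major seventh in second inversion.

C, E, F, Ab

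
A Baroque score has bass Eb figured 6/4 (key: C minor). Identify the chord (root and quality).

The figures 6/4 indicate a triad in second inversion.
In second inversion the root lies a fourth above the bass: a fourth above Eb in C minor is Ab.
The chord tones are Eb, Ab, C, giving Ab major.

Ab major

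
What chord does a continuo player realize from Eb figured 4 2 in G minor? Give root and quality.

The figures 4 2 indicate a seventh chord in third inversion.
In third inversion the root lies a second above the bass: a second above Eb in G minor is F.
The chord tones are Eb, F, A, C, giving F dominant seventh.

F dominant seventh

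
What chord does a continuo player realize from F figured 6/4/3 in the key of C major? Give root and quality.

B half-diminished seventh

The figures 6/4/3 indicate a seventh chord in second inversion.
In second inversion the root lies a fourth above the bass: a fourth above F in C major is B.
The chord tones are F, A, B, D, giving B half-diminished seventh.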